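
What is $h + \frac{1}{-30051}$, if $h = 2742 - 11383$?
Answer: $- \frac{259670692}{30051} \approx -8641.0$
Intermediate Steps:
$h = -8641$ ($h = 2742 - 11383 = -8641$)
$h + \frac{1}{-30051} = -8641 + \frac{1}{-30051} = -8641 - \frac{1}{30051} = - \frac{259670692}{30051}$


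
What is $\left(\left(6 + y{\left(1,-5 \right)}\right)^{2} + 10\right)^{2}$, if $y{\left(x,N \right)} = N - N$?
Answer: $2116$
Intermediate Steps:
$y{\left(x,N \right)} = 0$
$\left(\left(6 + y{\left(1,-5 \right)}\right)^{2} + 10\right)^{2} = \left(\left(6 + 0\right)^{2} + 10\right)^{2} = \left(6^{2} + 10\right)^{2} = \left(36 + 10\right)^{2} = 46^{2} = 2116$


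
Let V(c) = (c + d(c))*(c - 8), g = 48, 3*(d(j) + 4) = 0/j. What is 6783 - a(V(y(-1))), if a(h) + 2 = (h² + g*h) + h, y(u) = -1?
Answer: 2555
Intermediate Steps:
d(j) = -4 (d(j) = -4 + (0/j)/3 = -4 + (⅓)*0 = -4 + 0 = -4)
V(c) = (-8 + c)*(-4 + c) (V(c) = (c - 4)*(c - 8) = (-4 + c)*(-8 + c) = (-8 + c)*(-4 + c))
a(h) = -2 + h² + 49*h (a(h) = -2 + ((h² + 48*h) + h) = -2 + (h² + 49*h) = -2 + h² + 49*h)
6783 - a(V(y(-1))) = 6783 - (-2 + (32 + (-1)² - 12*(-1))² + 49*(32 + (-1)² - 12*(-1))) = 6783 - (-2 + (32 + 1 + 12)² + 49*(32 + 1 + 12)) = 6783 - (-2 + 45² + 49*45) = 6783 - (-2 + 2025 + 2205) = 6783 - 1*4228 = 6783 - 4228 = 2555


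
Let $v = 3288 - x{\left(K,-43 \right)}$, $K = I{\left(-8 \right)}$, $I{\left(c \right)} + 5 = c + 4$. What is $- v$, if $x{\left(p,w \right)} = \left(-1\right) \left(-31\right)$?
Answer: $-3257$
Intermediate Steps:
$I{\left(c \right)} = -1 + c$ ($I{\left(c \right)} = -5 + \left(c + 4\right) = -5 + \left(4 + c\right) = -1 + c$)
$K = -9$ ($K = -1 - 8 = -9$)
$x{\left(p,w \right)} = 31$
$v = 3257$ ($v = 3288 - 31 = 3257$)
$- v = \left(-1\right) 3257 = -3257$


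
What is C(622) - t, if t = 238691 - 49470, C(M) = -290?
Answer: -189511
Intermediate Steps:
t = 189221
C(622) - t = -290 - 1*189221 = -290 - 189221 = -189511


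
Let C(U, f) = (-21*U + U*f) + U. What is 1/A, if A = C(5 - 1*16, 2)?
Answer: 1/198 ≈ 0.0050505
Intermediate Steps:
C(U, f) = -20*U + U*f
A = 198 (A = (5 - 1*16)*(-20 + 2) = (5 - 16)*(-18) = -11*(-18) = 198)
1/A = 1/198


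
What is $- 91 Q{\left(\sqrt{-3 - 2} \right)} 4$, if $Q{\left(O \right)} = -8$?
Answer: $2912$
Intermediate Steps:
$- 91 Q{\left(\sqrt{-3 - 2} \right)} 4 = \left(-91\right) \left(-8\right) 4 = 728 \cdot 4 = 2912$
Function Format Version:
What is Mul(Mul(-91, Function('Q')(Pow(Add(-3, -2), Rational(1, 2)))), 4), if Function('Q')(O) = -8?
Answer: 2912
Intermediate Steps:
Mul(Mul(-91, Function('Q')(Pow(Add(-3, -2), Rational(1, 2)))), 4) = Mul(Mul(-91, -8), 4) = Mul(728, 4) = 2912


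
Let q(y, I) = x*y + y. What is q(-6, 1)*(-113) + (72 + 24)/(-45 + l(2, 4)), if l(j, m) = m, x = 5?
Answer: 166692/41 ≈ 4065.7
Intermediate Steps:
q(y, I) = 6*y (q(y, I) = 5*y + y = 6*y)
q(-6, 1)*(-113) + (72 + 24)/(-45 + l(2, 4)) = (6*(-6))*(-113) + (72 + 24)/(-45 + 4) = -36*(-113) + 96/(-41) = 4068 + 96*(-1/41) = 4068 - 96/41 = 166692/41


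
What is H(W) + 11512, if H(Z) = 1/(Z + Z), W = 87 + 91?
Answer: 4098273/356 ≈ 11512.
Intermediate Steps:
W = 178
H(Z) = 1/(2*Z)
H(W) + 11512 = (½)/178 + 11512 = (½)*(1/178) + 11512 = 1/356 + 11512 = 4098273/356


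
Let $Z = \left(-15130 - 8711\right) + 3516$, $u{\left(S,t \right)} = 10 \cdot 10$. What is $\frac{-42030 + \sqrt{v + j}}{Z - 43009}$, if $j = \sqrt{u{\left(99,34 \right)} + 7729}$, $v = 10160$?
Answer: $\frac{21015}{31667} - \frac{\sqrt{10160 + \sqrt{7829}}}{63334} \approx 0.66203$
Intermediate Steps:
$u{\left(S,t \right)} = 100$
$j = \sqrt{7829}$ ($j = \sqrt{100 + 7729} = \sqrt{7829} \approx 88.482$)
$Z = -20325$ ($Z = -23841 + 3516 = -20325$)
$\frac{-42030 + \sqrt{v + j}}{Z - 43009} = \frac{-42030 + \sqrt{10160 + \sqrt{7829}}}{-20325 - 43009} = \frac{-42030 + \sqrt{10160 + \sqrt{7829}}}{-63334} = \left(-42030 + \sqrt{10160 + \sqrt{7829}}\right) \left(- \frac{1}{63334}\right) = \frac{21015}{31667} - \frac{\sqrt{10160 + \sqrt{7829}}}{63334}$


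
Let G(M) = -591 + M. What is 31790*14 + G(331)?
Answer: 444800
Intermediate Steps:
31790*14 + G(331) = 31790*14 + (-591 + 331) = 445060 - 260 = 444800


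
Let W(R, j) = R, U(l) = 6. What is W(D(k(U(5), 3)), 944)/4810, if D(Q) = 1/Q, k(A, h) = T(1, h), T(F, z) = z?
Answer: 1/14430 ≈ 6.9300e-5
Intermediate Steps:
k(A, h) = h
W(D(k(U(5), 3)), 944)/4810 = 1/(3*4810) = (1/3)*(1/4810) = 1/14430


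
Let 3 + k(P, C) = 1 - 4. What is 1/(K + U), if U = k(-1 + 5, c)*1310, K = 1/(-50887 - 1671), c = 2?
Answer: -52558/413105881 ≈ -0.00012723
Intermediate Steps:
K = -1/52558 (K = 1/(-52558) = -1/52558 ≈ -1.9027e-5)
k(P, C) = -6 (k(P, C) = -3 + (1 - 4) = -3 - 3 = -6)
U = -7860 (U = -6*1310 = -7860)
1/(K + U) = 1/(-1/52558 - 7860) = 1/(-413105881/52558) = -52558/413105881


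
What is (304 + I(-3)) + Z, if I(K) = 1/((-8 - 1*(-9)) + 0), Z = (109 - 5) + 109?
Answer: 518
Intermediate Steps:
Z = 213 (Z = 104 + 109 = 213)
I(K) = 1 (I(K) = 1/((-8 + 9) + 0) = 1/(1 + 0) = 1/1 = 1)
(304 + I(-3)) + Z = (304 + 1) + 213 = 305 + 213 = 518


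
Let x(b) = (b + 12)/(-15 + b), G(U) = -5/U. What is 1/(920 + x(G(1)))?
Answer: 20/18393 ≈ 0.0010874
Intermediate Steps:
x(b) = (12 + b)/(-15 + b)
1/(920 + x(G(1))) = 1/(920 + (12 - 5/1)/(-15 - 5/1)) = 1/(920 + (12 - 5*1)/(-15 - 5*1)) = 1/(920 + (12 - 5)/(-15 - 5)) = 1/(920 + 7/(-20)) = 1/(920 - 1/20*7) = 1/(920 - 7/20) = 1/(18393/20) = 20/18393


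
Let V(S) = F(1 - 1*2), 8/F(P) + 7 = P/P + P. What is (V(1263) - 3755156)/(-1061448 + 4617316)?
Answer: -6571525/6222769 ≈ -1.0560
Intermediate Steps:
F(P) = 8/(-6 + P) (F(P) = 8/(-7 + (P/P + P)) = 8/(-7 + (1 + P)) = 8/(-6 + P))
V(S) = -8/7 (V(S) = 8/(-6 + (1 - 1*2)) = 8/(-6 + (1 - 2)) = 8/(-6 - 1) = 8/(-7) = 8*(-⅐) = -8/7)
(V(1263) - 3755156)/(-1061448 + 4617316) = (-8/7 - 3755156)/(-1061448 + 4617316) = -26286100/7/3555868 = -26286100/7*1/3555868 = -6571525/6222769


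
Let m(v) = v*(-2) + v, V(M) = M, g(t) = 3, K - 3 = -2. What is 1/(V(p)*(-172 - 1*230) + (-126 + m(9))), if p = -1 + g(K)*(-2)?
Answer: 1/2679 ≈ 0.00037327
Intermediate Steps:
K = 1 (K = 3 - 2 = 1)
p = -7 (p = -1 + 3*(-2) = -1 - 6 = -7)
m(v) = -v (m(v) = -2*v + v = -v)
1/(V(p)*(-172 - 1*230) + (-126 + m(9))) = 1/(-7*(-172 - 1*230) + (-126 - 1*9)) = 1/(-7*(-172 - 230) + (-126 - 9)) = 1/(-7*(-402) - 135) = 1/(2814 - 135) = 1/2679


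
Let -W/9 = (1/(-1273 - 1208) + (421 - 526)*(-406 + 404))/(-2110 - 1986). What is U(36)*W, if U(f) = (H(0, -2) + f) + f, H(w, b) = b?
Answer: 54705945/1693696 ≈ 32.300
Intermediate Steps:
U(f) = -2 + 2*f (U(f) = (-2 + f) + f = -2 + 2*f)
W = 1563027/3387392 (W = -9*(1/(-1273 - 1208) + (421 - 526)*(-406 + 404))/(-2110 - 1986) = -9*(1/(-2481) - 105*(-2))/(-4096) = -9*(-1/2481 + 210)*(-1)/4096 = -1563027*(-1)/(827*4096) = -9*(-521009/10162176) = 1563027/3387392 ≈ 0.46142)
U(36)*W = (-2 + 2*36)*(1563027/3387392) = (-2 + 72)*(1563027/3387392) = 70*(1563027/3387392) = 54705945/1693696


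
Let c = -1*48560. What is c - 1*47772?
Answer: -96332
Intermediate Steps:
c = -48560
c - 1*47772 = -48560 - 1*47772 = -48560 - 47772 = -96332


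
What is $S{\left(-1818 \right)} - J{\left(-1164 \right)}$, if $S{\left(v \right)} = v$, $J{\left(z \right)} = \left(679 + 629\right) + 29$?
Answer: $-3155$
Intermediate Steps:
$J{\left(z \right)} = 1337$ ($J{\left(z \right)} = 1308 + 29 = 1337$)
$S{\left(-1818 \right)} - J{\left(-1164 \right)} = -1818 - 1337 = -3155$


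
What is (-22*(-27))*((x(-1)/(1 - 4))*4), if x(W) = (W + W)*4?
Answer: 6336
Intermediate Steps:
x(W) = 8*W (x(W) = (2*W)*4 = 8*W)
(-22*(-27))*((x(-1)/(1 - 4))*4) = (-22*(-27))*(((8*(-1))/(1 - 4))*4) = 594*((-8/(-3))*4) = 594*(-⅓*(-8)*4) = 594*((8/3)*4) = 594*(32/3) = 6336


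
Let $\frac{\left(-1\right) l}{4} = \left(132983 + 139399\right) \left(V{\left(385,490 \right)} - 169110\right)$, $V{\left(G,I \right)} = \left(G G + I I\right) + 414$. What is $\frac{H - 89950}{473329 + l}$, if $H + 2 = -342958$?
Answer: $\frac{432910}{239291471783} \approx 1.8091 \cdot 10^{-6}$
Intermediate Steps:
$H = -342960$ ($H = -2 - 342958 = -342960$)
$V{\left(G,I \right)} = 414 + G^{2} + I^{2}$ ($V{\left(G,I \right)} = \left(G^{2} + I^{2}\right) + 414 = 414 + G^{2} + I^{2}$)
$l = -239291945112$ ($l = - 4 \left(132983 + 139399\right) \left(\left(414 + 385^{2} + 490^{2}\right) - 169110\right) = - 4 \cdot 272382 \left(\left(414 + 148225 + 240100\right) - 169110\right) = - 4 \cdot 272382 \left(388739 - 169110\right) = - 4 \cdot 272382 \cdot 219629 = \left(-4\right) 59822986278 = -239291945112$)
$\frac{H - 89950}{473329 + l} = \frac{-342960 - 89950}{473329 - 239291945112} = - \frac{432910}{-239291471783} = \left(-432910\right) \left(- \frac{1}{239291471783}\right) = \frac{432910}{239291471783}$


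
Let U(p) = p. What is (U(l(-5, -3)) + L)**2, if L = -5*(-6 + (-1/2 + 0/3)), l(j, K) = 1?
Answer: 4489/4 ≈ 1122.3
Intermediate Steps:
L = 65/2 (L = -5*(-6 + (-1*1/2 + 0*(1/3))) = -5*(-6 + (-1/2 + 0)) = -5*(-6 - 1/2) = -5*(-13/2) = 65/2 ≈ 32.500)
(U(l(-5, -3)) + L)**2 = (1 + 65/2)**2 = (67/2)**2 = 4489/4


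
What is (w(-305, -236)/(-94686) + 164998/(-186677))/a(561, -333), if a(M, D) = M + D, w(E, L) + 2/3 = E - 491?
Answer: -23211421927/6045088860324 ≈ -0.0038397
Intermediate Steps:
w(E, L) = -1475/3 + E (w(E, L) = -2/3 + (E - 491) = -2/3 + (-491 + E) = -1475/3 + E)
a(M, D) = D + M
(w(-305, -236)/(-94686) + 164998/(-186677))/a(561, -333) = ((-1475/3 - 305)/(-94686) + 164998/(-186677))/(-333 + 561) = (-2390/3*(-1/94686) + 164998*(-1/186677))/228 = (1195/142029 - 164998/186677)*(1/228) = -23211421927/26513547633*1/228 = -23211421927/6045088860324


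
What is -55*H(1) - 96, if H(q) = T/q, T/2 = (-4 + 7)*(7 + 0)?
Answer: -2406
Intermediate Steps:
T = 42 (T = 2*((-4 + 7)*(7 + 0)) = 2*(3*7) = 2*21 = 42)
H(q) = 42/q
-55*H(1) - 96 = -2310/1 - 96 = -2310 - 96 = -2406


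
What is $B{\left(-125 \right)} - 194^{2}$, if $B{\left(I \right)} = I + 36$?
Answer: $-37725$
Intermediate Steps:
$B{\left(I \right)} = 36 + I$
$B{\left(-125 \right)} - 194^{2} = \left(36 - 125\right) - 194^{2} = -89 - 37636 = -37725$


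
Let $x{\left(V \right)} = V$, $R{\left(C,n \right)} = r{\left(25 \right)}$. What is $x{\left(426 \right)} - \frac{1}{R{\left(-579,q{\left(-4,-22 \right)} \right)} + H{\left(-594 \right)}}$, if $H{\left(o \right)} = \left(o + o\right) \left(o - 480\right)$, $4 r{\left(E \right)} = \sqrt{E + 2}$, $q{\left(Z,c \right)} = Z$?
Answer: $\frac{410967294012630}{964711959551} + \frac{4 \sqrt{3}}{8682407635959} \approx 426.0$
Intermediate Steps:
$r{\left(E \right)} = \frac{\sqrt{2 + E}}{4}$ ($r{\left(E \right)} = \frac{\sqrt{E + 2}}{4} = \frac{\sqrt{2 + E}}{4}$)
$R{\left(C,n \right)} = \frac{3 \sqrt{3}}{4}$ ($R{\left(C,n \right)} = \frac{\sqrt{2 + 25}}{4} = \frac{\sqrt{27}}{4} = \frac{3 \sqrt{3}}{4}$)
$H{\left(o \right)} = 2 o \left(-480 + o\right)$
$x{\left(426 \right)} - \frac{1}{R{\left(-579,q{\left(-4,-22 \right)} \right)} + H{\left(-594 \right)}} = 426 - \frac{1}{\frac{3 \sqrt{3}}{4} + 2 \left(-594\right) \left(-480 - 594\right)} = 426 - \frac{1}{\frac{3 \sqrt{3}}{4} + 2 \left(-594\right) \left(-1074\right)} = 426 - \frac{1}{\frac{3 \sqrt{3}}{4} + 1275912} = 426 - \frac{1}{1275912 + \frac{3 \sqrt{3}}{4}}$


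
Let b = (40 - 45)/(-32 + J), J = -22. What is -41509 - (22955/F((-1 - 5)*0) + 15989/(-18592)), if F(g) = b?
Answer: -5380936427/18592 ≈ -2.8942e+5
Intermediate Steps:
b = 5/54 (b = (40 - 45)/(-32 - 22) = -5/(-54) = -5*(-1/54) = 5/54 ≈ 0.092593)
F(g) = 5/54
-41509 - (22955/F((-1 - 5)*0) + 15989/(-18592)) = -41509 - (22955/(5/54) + 15989/(-18592)) = -41509 - (22955*(54/5) + 15989*(-1/18592)) = -41509 - (247914 - 15989/18592) = -41509 - 1*4609201099/18592 = -41509 - 4609201099/18592 = -5380936427/18592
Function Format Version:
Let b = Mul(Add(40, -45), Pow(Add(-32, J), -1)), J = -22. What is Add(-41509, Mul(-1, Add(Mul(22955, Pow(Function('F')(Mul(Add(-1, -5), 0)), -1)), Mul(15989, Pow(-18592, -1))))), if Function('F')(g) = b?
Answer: Rational(-5380936427, 18592) ≈ -2.8942e+5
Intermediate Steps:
b = Rational(5, 54) (b = Mul(Add(40, -45), Pow(Add(-32, -22), -1)) = Mul(-5, Pow(-54, -1)) = Mul(-5, Rational(-1, 54)) = Rational(5, 54) ≈ 0.092593)
Function('F')(g) = Rational(5, 54)
Add(-41509, Mul(-1, Add(Mul(22955, Pow(Function('F')(Mul(Add(-1, -5), 0)), -1)), Mul(15989, Pow(-18592, -1))))) = Add(-41509, Mul(-1, Add(Mul(22955, Pow(Rational(5, 54), -1)), Mul(15989, Pow(-18592, -1))))) = Add(-41509, Mul(-1, Add(Mul(22955, Rational(54, 5)), Mul(15989, Rational(-1, 18592))))) = Add(-41509, Mul(-1, Add(247914, Rational(-15989, 18592)))) = Add(-41509, Mul(-1, Rational(4609201099, 18592))) = Add(-41509, Rational(-4609201099, 18592)) = Rational(-5380936427, 18592)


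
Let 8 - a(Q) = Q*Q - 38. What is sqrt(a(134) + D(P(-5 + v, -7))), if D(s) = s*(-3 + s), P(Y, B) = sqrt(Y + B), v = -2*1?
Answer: sqrt(-17924 - 3*I*sqrt(14)) ≈ 0.0419 - 133.88*I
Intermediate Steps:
v = -2
P(Y, B) = sqrt(B + Y)
a(Q) = 46 - Q**2 (a(Q) = 8 - (Q*Q - 38) = 8 - (Q**2 - 38) = 8 - (-38 + Q**2) = 8 + (38 - Q**2) = 46 - Q**2)
sqrt(a(134) + D(P(-5 + v, -7))) = sqrt((46 - 1*134**2) + sqrt(-7 + (-5 - 2))*(-3 + sqrt(-7 + (-5 - 2)))) = sqrt((46 - 1*17956) + sqrt(-7 - 7)*(-3 + sqrt(-7 - 7))) = sqrt((46 - 17956) + sqrt(-14)*(-3 + sqrt(-14))) = sqrt(-17910 + (I*sqrt(14))*(-3 + I*sqrt(14))) = sqrt(-17910 + I*sqrt(14)*(-3 + I*sqrt(14)))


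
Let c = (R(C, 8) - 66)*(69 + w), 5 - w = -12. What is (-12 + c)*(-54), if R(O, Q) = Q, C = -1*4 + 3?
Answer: 270000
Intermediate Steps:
w = 17 (w = 5 - 1*(-12) = 5 + 12 = 17)
C = -1 (C = -4 + 3 = -1)
c = -4988 (c = (8 - 66)*(69 + 17) = -58*86 = -4988)
(-12 + c)*(-54) = (-12 - 4988)*(-54) = -5000*(-54) = 270000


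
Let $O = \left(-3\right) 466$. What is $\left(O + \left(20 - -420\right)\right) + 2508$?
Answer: $1550$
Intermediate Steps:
$O = -1398$
$\left(O + \left(20 - -420\right)\right) + 2508 = \left(-1398 + \left(20 - -420\right)\right) + 2508 = \left(-1398 + \left(20 + 420\right)\right) + 2508 = \left(-1398 + 440\right) + 2508 = -958 + 2508 = 1550$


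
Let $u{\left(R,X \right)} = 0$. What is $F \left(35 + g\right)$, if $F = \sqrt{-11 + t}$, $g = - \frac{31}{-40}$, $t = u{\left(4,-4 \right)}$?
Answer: $\frac{1431 i \sqrt{11}}{40} \approx 118.65 i$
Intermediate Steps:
$t = 0$
$g = \frac{31}{40}$ ($g = \left(-31\right) \left(- \frac{1}{40}\right) = \frac{31}{40} \approx 0.775$)
$F = i \sqrt{11}$ ($F = \sqrt{-11 + 0} = \sqrt{-11} = i \sqrt{11} \approx 3.3166 i$)
$F \left(35 + g\right) = i \sqrt{11} \left(35 + \frac{31}{40}\right) = i \sqrt{11} \cdot \frac{1431}{40} = \frac{1431 i \sqrt{11}}{40}$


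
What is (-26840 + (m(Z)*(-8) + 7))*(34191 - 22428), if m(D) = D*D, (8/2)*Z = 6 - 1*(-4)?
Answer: -316224729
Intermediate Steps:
Z = 5/2 (Z = (6 - 1*(-4))/4 = (6 + 4)/4 = (¼)*10 = 5/2 ≈ 2.5000)
m(D) = D²
(-26840 + (m(Z)*(-8) + 7))*(34191 - 22428) = (-26840 + ((5/2)²*(-8) + 7))*(34191 - 22428) = (-26840 + ((25/4)*(-8) + 7))*11763 = (-26840 + (-50 + 7))*11763 = (-26840 - 43)*11763 = -26883*11763 = -316224729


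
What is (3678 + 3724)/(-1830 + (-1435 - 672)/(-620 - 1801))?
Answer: -17920242/4428323 ≈ -4.0467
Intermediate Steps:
(3678 + 3724)/(-1830 + (-1435 - 672)/(-620 - 1801)) = 7402/(-1830 - 2107/(-2421)) = 7402/(-1830 - 2107*(-1/2421)) = 7402/(-1830 + 2107/2421) = 7402/(-4428323/2421) = 7402*(-2421/4428323) = -17920242/4428323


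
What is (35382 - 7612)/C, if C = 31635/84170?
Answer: 24604220/333 ≈ 73887.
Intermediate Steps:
C = 333/886 (C = 31635*(1/84170) = 333/886 ≈ 0.37585)
(35382 - 7612)/C = (35382 - 7612)/(333/886) = 27770*(886/333) = 24604220/333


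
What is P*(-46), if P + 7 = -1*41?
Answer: 2208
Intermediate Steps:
P = -48 (P = -7 - 1*41 = -7 - 41 = -48)
P*(-46) = -48*(-46) = 2208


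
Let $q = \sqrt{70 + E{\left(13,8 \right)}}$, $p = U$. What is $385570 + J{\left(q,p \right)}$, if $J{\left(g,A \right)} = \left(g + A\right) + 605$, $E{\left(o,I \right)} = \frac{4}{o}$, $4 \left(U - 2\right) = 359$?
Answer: $\frac{1545067}{4} + \frac{\sqrt{11882}}{13} \approx 3.8628 \cdot 10^{5}$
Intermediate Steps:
$U = \frac{367}{4}$ ($U = 2 + \frac{1}{4} \cdot 359 = 2 + \frac{359}{4} = \frac{367}{4} \approx 91.75$)
$p = \frac{367}{4} \approx 91.75$
$q = \frac{\sqrt{11882}}{13}$ ($q = \sqrt{70 + \frac{4}{13}} = \sqrt{\frac{914}{13}} = \frac{\sqrt{11882}}{13} \approx 8.385$)
$J{\left(g,A \right)} = 605 + A + g$ ($J{\left(g,A \right)} = \left(A + g\right) + 605 = 605 + A + g$)
$385570 + J{\left(q,p \right)} = 385570 + \left(605 + \frac{367}{4} + \frac{\sqrt{11882}}{13}\right) = 385570 + \left(\frac{2787}{4} + \frac{\sqrt{11882}}{13}\right) = \frac{1545067}{4} + \frac{\sqrt{11882}}{13}$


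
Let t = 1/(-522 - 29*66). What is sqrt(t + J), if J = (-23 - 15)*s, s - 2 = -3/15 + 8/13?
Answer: I*sqrt(575298344985)/79170 ≈ 9.5804*I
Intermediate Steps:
s = 157/65 (s = 2 + (-3/15 + 8/13) = 2 + (-3*1/15 + 8*(1/13)) = 2 + (-1/5 + 8/13) = 2 + 27/65 = 157/65 ≈ 2.4154)
J = -5966/65 (J = (-23 - 15)*(157/65) = -38*157/65 = -5966/65 ≈ -91.785)
t = -1/2436 (t = 1/(-522 - 1914) = 1/(-2436) = -1/2436 ≈ -0.00041051)
sqrt(t + J) = sqrt(-1/2436 - 5966/65) = sqrt(-14533241/158340) = I*sqrt(575298344985)/79170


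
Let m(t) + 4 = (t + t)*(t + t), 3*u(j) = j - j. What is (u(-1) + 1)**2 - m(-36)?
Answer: -5179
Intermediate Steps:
u(j) = 0 (u(j) = (j - j)/3 = (1/3)*0 = 0)
m(t) = -4 + 4*t**2 (m(t) = -4 + (t + t)*(t + t) = -4 + (2*t)*(2*t) = -4 + 4*t**2)
(u(-1) + 1)**2 - m(-36) = (0 + 1)**2 - (-4 + 4*(-36)**2) = 1**2 - (-4 + 4*1296) = 1 - (-4 + 5184) = 1 - 1*5180 = 1 - 5180 = -5179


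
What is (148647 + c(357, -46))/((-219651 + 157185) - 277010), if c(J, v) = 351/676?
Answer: -7729671/17652752 ≈ -0.43787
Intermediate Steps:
c(J, v) = 27/52 (c(J, v) = 351*(1/676) = 27/52)
(148647 + c(357, -46))/((-219651 + 157185) - 277010) = (148647 + 27/52)/((-219651 + 157185) - 277010) = 7729671/(52*(-62466 - 277010)) = (7729671/52)/(-339476) = (7729671/52)*(-1/339476) = -7729671/17652752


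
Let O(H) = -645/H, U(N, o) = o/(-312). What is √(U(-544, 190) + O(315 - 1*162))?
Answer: I*√942565/442 ≈ 2.1965*I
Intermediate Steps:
U(N, o) = -o/312 (U(N, o) = o*(-1/312) = -o/312)
√(U(-544, 190) + O(315 - 1*162)) = √(-1/312*190 - 645/(315 - 1*162)) = √(-95/156 - 645/(315 - 162)) = √(-95/156 - 645/153) = √(-95/156 - 645*1/153) = √(-95/156 - 215/51) = √(-4265/884) = I*√942565/442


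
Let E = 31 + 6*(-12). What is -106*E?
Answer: 4346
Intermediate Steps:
E = -41 (E = 31 - 72 = -41)
-106*E = -106*(-41) = 4346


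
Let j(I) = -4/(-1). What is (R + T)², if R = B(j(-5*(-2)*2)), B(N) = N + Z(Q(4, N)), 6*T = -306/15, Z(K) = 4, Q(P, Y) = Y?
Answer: 529/25 ≈ 21.160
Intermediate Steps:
j(I) = 4 (j(I) = -4*(-1) = 4)
T = -17/5 (T = (-306/15)/6 = (-306*1/15)/6 = (⅙)*(-102/5) = -17/5 ≈ -3.4000)
B(N) = 4 + N (B(N) = N + 4 = 4 + N)
R = 8 (R = 4 + 4 = 8)
(R + T)² = (8 - 17/5)² = (23/5)² = 529/25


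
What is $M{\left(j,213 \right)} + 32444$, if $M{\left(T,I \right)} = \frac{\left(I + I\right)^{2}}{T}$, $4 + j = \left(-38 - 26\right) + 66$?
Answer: $-58294$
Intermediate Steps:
$j = -2$ ($j = -4 + \left(\left(-38 - 26\right) + 66\right) = -4 + \left(-64 + 66\right) = -4 + 2 = -2$)
$M{\left(T,I \right)} = \frac{4 I^{2}}{T}$ ($M{\left(T,I \right)} = \frac{\left(2 I\right)^{2}}{T} = \frac{4 I^{2}}{T}$)
$M{\left(j,213 \right)} + 32444 = \frac{4 \cdot 213^{2}}{-2} + 32444 = 4 \cdot 45369 \left(- \frac{1}{2}\right) + 32444 = -90738 + 32444 = -58294$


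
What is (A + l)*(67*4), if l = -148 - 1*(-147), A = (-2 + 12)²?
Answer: 26532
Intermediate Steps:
A = 100 (A = 10² = 100)
l = -1 (l = -148 + 147 = -1)
(A + l)*(67*4) = (100 - 1)*(67*4) = 99*268 = 26532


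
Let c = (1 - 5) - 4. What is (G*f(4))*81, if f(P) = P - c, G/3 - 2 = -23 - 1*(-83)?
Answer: 180792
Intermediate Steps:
G = 186 (G = 6 + 3*(-23 - 1*(-83)) = 6 + 3*(-23 + 83) = 6 + 3*60 = 6 + 180 = 186)
c = -8 (c = -4 - 4 = -8)
f(P) = 8 + P (f(P) = P - 1*(-8) = P + 8 = 8 + P)
(G*f(4))*81 = (186*(8 + 4))*81 = (186*12)*81 = 2232*81 = 180792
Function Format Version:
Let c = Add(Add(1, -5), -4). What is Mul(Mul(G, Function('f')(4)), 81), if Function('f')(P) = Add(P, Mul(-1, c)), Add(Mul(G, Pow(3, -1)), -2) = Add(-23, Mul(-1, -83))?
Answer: 180792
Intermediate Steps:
G = 186 (G = Add(6, Mul(3, Add(-23, Mul(-1, -83)))) = Add(6, Mul(3, Add(-23, 83))) = Add(6, Mul(3, 60)) = Add(6, 180) = 186)
c = -8 (c = Add(-4, -4) = -8)
Function('f')(P) = Add(8, P) (Function('f')(P) = Add(P, Mul(-1, -8)) = Add(P, 8) = Add(8, P))
Mul(Mul(G, Function('f')(4)), 81) = Mul(Mul(186, Add(8, 4)), 81) = Mul(Mul(186, 12), 81) = Mul(2232, 81) = 180792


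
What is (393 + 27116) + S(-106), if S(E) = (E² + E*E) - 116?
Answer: 49865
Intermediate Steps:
S(E) = -116 + 2*E² (S(E) = (E² + E²) - 116 = 2*E² - 116 = -116 + 2*E²)
(393 + 27116) + S(-106) = (393 + 27116) + (-116 + 2*(-106)²) = 27509 + (-116 + 2*11236) = 27509 + (-116 + 22472) = 27509 + 22356 = 49865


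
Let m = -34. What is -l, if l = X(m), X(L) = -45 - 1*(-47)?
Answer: -2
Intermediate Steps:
X(L) = 2 (X(L) = -45 + 47 = 2)
l = 2
-l = -1*2 = -2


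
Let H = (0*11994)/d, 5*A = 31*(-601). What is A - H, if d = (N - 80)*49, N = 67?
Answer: -18631/5 ≈ -3726.2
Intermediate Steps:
A = -18631/5 (A = (31*(-601))/5 = (⅕)*(-18631) = -18631/5 ≈ -3726.2)
d = -637 (d = (67 - 80)*49 = -13*49 = -637)
H = 0 (H = (0*11994)/(-637) = 0*(-1/637) = 0)
A - H = -18631/5 - 1*0 = -18631/5 + 0 = -18631/5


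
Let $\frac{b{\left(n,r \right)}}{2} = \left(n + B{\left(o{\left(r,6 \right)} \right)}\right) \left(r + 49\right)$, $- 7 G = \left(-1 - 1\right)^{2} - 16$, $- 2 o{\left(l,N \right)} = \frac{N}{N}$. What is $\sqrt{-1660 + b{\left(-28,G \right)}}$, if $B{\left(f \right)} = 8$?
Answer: $\frac{2 i \sqrt{45185}}{7} \approx 60.734 i$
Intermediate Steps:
$o{\left(l,N \right)} = - \frac{1}{2}$ ($o{\left(l,N \right)} = - \frac{N \frac{1}{N}}{2} = \left(- \frac{1}{2}\right) 1 = - \frac{1}{2}$)
$G = \frac{12}{7}$ ($G = - \frac{\left(-1 - 1\right)^{2} - 16}{7} = - \frac{\left(-2\right)^{2} - 16}{7} = - \frac{4 - 16}{7} = \left(- \frac{1}{7}\right) \left(-12\right) = \frac{12}{7} \approx 1.7143$)
$b{\left(n,r \right)} = 2 \left(8 + n\right) \left(49 + r\right)$ ($b{\left(n,r \right)} = 2 \left(n + 8\right) \left(r + 49\right) = 2 \left(8 + n\right) \left(49 + r\right)$)
$\sqrt{-1660 + b{\left(-28,G \right)}} = \sqrt{-1660 + \left(784 + 16 \cdot \frac{12}{7} + 98 \left(-28\right) + 2 \left(-28\right) \frac{12}{7}\right)} = \sqrt{-1660 + \left(784 + \frac{192}{7} - 2744 - 96\right)} = \sqrt{-1660 - \frac{14200}{7}} = \sqrt{- \frac{25820}{7}} = \frac{2 i \sqrt{45185}}{7}$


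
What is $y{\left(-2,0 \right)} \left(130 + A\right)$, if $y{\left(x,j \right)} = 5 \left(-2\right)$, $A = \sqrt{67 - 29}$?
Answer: $-1300 - 10 \sqrt{38} \approx -1361.6$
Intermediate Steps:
$A = \sqrt{38} \approx 6.1644$
$y{\left(x,j \right)} = -10$
$y{\left(-2,0 \right)} \left(130 + A\right) = - 10 \left(130 + \sqrt{38}\right) = -1300 - 10 \sqrt{38}$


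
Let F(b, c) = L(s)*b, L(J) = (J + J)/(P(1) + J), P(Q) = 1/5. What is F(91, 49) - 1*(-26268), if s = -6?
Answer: 767232/29 ≈ 26456.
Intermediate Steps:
P(Q) = 1/5
L(J) = 2*J/(1/5 + J) (L(J) = (J + J)/(1/5 + J) = (2*J)/(1/5 + J) = 2*J/(1/5 + J))
F(b, c) = 60*b/29 (F(b, c) = (10*(-6)/(1 + 5*(-6)))*b = (10*(-6)/(1 - 30))*b = (10*(-6)/(-29))*b = (10*(-6)*(-1/29))*b = 60*b/29)
F(91, 49) - 1*(-26268) = (60/29)*91 - 1*(-26268) = 5460/29 + 26268 = 767232/29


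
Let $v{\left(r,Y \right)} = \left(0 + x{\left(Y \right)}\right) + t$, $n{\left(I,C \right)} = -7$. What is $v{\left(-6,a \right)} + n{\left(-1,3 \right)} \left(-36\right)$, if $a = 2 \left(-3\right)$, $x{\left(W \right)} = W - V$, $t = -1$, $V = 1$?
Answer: $244$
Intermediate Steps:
$x{\left(W \right)} = -1 + W$ ($x{\left(W \right)} = W - 1 = -1 + W$)
$a = -6$
$v{\left(r,Y \right)} = -2 + Y$ ($v{\left(r,Y \right)} = \left(0 + \left(-1 + Y\right)\right) - 1 = \left(-1 + Y\right) - 1 = -2 + Y$)
$v{\left(-6,a \right)} + n{\left(-1,3 \right)} \left(-36\right) = \left(-2 - 6\right) - -252 = -8 + 252 = 244$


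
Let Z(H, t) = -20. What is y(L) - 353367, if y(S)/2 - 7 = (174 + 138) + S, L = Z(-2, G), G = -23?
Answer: -352769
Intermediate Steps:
L = -20
y(S) = 638 + 2*S (y(S) = 14 + 2*((174 + 138) + S) = 14 + 2*(312 + S) = 14 + (624 + 2*S) = 638 + 2*S)
y(L) - 353367 = (638 + 2*(-20)) - 353367 = (638 - 40) - 353367 = 598 - 353367 = -352769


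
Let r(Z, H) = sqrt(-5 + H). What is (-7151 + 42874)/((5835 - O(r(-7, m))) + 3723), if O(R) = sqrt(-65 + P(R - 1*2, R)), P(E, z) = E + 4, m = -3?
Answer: 35723/(9558 - sqrt(-63 + 2*I*sqrt(2))) ≈ 3.7376 + 0.0031046*I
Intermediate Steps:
P(E, z) = 4 + E
O(R) = sqrt(-63 + R) (O(R) = sqrt(-65 + (4 + (R - 1*2))) = sqrt(-65 + (4 + (R - 2))) = sqrt(-65 + (4 + (-2 + R))) = sqrt(-65 + (2 + R)) = sqrt(-63 + R))
(-7151 + 42874)/((5835 - O(r(-7, m))) + 3723) = (-7151 + 42874)/((5835 - sqrt(-63 + sqrt(-5 - 3))) + 3723) = 35723/((5835 - sqrt(-63 + sqrt(-8))) + 3723) = 35723/((5835 - sqrt(-63 + 2*I*sqrt(2))) + 3723) = 35723/(9558 - sqrt(-63 + 2*I*sqrt(2)))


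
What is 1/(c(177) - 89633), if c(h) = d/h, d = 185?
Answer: -177/15864856 ≈ -1.1157e-5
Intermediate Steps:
c(h) = 185/h
1/(c(177) - 89633) = 1/(185/177 - 89633) = 1/(-15864856/177) = -177/15864856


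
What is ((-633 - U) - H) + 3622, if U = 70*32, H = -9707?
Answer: 10456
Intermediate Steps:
U = 2240
((-633 - U) - H) + 3622 = ((-633 - 1*2240) - 1*(-9707)) + 3622 = ((-633 - 2240) + 9707) + 3622 = (-2873 + 9707) + 3622 = 6834 + 3622 = 10456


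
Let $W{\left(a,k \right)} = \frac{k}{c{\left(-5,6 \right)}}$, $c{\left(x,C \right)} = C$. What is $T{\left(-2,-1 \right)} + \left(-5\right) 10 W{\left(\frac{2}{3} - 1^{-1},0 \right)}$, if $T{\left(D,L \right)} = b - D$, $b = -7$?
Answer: $-5$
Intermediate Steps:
$T{\left(D,L \right)} = -7 - D$
$W{\left(a,k \right)} = \frac{k}{6}$
$T{\left(-2,-1 \right)} + \left(-5\right) 10 W{\left(\frac{2}{3} - 1^{-1},0 \right)} = \left(-7 - -2\right) + \left(-5\right) 10 \cdot \frac{1}{6} \cdot 0 = \left(-7 + 2\right) - 0 = -5 + 0 = -5$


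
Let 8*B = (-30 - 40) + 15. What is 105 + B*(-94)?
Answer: 3005/4 ≈ 751.25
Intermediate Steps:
B = -55/8 (B = ((-30 - 40) + 15)/8 = (-70 + 15)/8 = (⅛)*(-55) = -55/8 ≈ -6.8750)
105 + B*(-94) = 105 - 55/8*(-94) = 105 + 2585/4 = 3005/4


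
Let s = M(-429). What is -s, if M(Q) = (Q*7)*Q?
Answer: -1288287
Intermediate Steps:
M(Q) = 7*Q**2 (M(Q) = (7*Q)*Q = 7*Q**2)
s = 1288287 (s = 7*(-429)**2 = 7*184041 = 1288287)
-s = -1*1288287 = -1288287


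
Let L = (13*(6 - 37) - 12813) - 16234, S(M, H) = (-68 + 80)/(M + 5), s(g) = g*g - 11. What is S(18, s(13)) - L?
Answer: 677362/23 ≈ 29451.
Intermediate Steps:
s(g) = -11 + g² (s(g) = g² - 11 = -11 + g²)
S(M, H) = 12/(5 + M)
L = -29450 (L = (13*(-31) - 12813) - 16234 = (-403 - 12813) - 16234 = -13216 - 16234 = -29450)
S(18, s(13)) - L = 12/(5 + 18) - 1*(-29450) = 12/23 + 29450 = 677362/23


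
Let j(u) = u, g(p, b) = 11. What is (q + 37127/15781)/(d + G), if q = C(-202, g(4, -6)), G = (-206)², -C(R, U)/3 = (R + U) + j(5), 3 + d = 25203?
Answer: 8842925/1067363716 ≈ 0.0082848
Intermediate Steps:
d = 25200 (d = -3 + 25203 = 25200)
C(R, U) = -15 - 3*R - 3*U (C(R, U) = -3*((R + U) + 5) = -3*(5 + R + U) = -15 - 3*R - 3*U)
G = 42436
q = 558 (q = -15 - 3*(-202) - 3*11 = -15 + 606 - 33 = 558)
(q + 37127/15781)/(d + G) = (558 + 37127/15781)/(25200 + 42436) = (558 + 37127*(1/15781))/67636 = (558 + 37127/15781)*(1/67636) = (8842925/15781)*(1/67636) = 8842925/1067363716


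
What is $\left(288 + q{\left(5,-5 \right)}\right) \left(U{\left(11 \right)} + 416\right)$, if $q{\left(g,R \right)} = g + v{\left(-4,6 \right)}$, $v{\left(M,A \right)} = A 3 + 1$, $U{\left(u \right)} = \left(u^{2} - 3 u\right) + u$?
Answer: $160680$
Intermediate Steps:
$U{\left(u \right)} = u^{2} - 2 u$
$v{\left(M,A \right)} = 1 + 3 A$ ($v{\left(M,A \right)} = 3 A + 1 = 1 + 3 A$)
$q{\left(g,R \right)} = 19 + g$ ($q{\left(g,R \right)} = g + \left(1 + 3 \cdot 6\right) = g + \left(1 + 18\right) = g + 19 = 19 + g$)
$\left(288 + q{\left(5,-5 \right)}\right) \left(U{\left(11 \right)} + 416\right) = \left(288 + \left(19 + 5\right)\right) \left(11 \left(-2 + 11\right) + 416\right) = \left(288 + 24\right) \left(11 \cdot 9 + 416\right) = 312 \left(99 + 416\right) = 312 \cdot 515 = 160680$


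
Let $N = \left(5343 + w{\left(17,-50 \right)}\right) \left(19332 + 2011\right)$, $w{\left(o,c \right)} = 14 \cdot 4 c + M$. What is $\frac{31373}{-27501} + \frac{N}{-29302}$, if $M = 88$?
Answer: $- \frac{220742121797}{115119186} \approx -1917.5$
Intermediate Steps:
$w{\left(o,c \right)} = 88 + 56 c$ ($w{\left(o,c \right)} = 14 \cdot 4 c + 88 = 56 c + 88 = 88 + 56 c$)
$N = 56153433$ ($N = \left(5343 + \left(88 + 56 \left(-50\right)\right)\right) \left(19332 + 2011\right) = \left(5343 + \left(88 - 2800\right)\right) 21343 = \left(5343 - 2712\right) 21343 = 2631 \cdot 21343 = 56153433$)
$\frac{31373}{-27501} + \frac{N}{-29302} = \frac{31373}{-27501} + \frac{56153433}{-29302} = 31373 \left(- \frac{1}{27501}\right) + 56153433 \left(- \frac{1}{29302}\right) = - \frac{31373}{27501} - \frac{8021919}{4186} = - \frac{220742121797}{115119186}$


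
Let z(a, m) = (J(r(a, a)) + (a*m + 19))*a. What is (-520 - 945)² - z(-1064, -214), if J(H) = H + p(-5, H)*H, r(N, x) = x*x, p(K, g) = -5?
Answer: -4573765591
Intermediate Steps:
r(N, x) = x²
J(H) = -4*H (J(H) = H - 5*H = -4*H)
z(a, m) = a*(19 - 4*a² + a*m) (z(a, m) = (-4*a² + (a*m + 19))*a = (-4*a² + (19 + a*m))*a = (19 - 4*a² + a*m)*a = a*(19 - 4*a² + a*m))
(-520 - 945)² - z(-1064, -214) = (-520 - 945)² - (-1064)*(19 - 4*(-1064)² - 1064*(-214)) = (-1465)² - (-1064)*(19 - 4*1132096 + 227696) = 2146225 - (-1064)*(19 - 4528384 + 227696) = 2146225 - (-1064)*(-4300669) = 2146225 - 1*4575911816 = 2146225 - 4575911816 = -4573765591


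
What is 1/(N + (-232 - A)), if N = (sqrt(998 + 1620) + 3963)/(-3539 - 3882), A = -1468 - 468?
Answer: 5518352073/9400324993919 + 7421*sqrt(2618)/159805524896623 ≈ 0.00058704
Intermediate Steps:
A = -1936
N = -3963/7421 - sqrt(2618)/7421 (N = (sqrt(2618) + 3963)/(-7421) = (3963 + sqrt(2618))*(-1/7421) = -3963/7421 - sqrt(2618)/7421 ≈ -0.54092)
1/(N + (-232 - A)) = 1/((-3963/7421 - sqrt(2618)/7421) + (-232 - 1*(-1936))) = 1/((-3963/7421 - sqrt(2618)/7421) + (-232 + 1936)) = 1/((-3963/7421 - sqrt(2618)/7421) + 1704) = 1/(12641421/7421 - sqrt(2618)/7421)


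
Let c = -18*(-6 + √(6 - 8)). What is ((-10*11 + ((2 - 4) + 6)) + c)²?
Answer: -644 - 72*I*√2 ≈ -644.0 - 101.82*I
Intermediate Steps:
c = 108 - 18*I*√2 (c = -18*(-6 + √(-2)) = -18*(-6 + I*√2) = 108 - 18*I*√2 ≈ 108.0 - 25.456*I)
((-10*11 + ((2 - 4) + 6)) + c)² = ((-10*11 + ((2 - 4) + 6)) + (108 - 18*I*√2))² = ((-110 + (-2 + 6)) + (108 - 18*I*√2))² = ((-110 + 4) + (108 - 18*I*√2))² = (-106 + (108 - 18*I*√2))² = (2 - 18*I*√2)²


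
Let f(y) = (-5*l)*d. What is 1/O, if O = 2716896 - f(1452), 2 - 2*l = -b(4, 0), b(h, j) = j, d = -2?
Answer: 1/2716886 ≈ 3.6807e-7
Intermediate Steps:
l = 1 (l = 1 - (-1)*0/2 = 1 - ½*0 = 1 + 0 = 1)
f(y) = 10 (f(y) = -5*1*(-2) = -5*(-2) = 10)
O = 2716886 (O = 2716896 - 1*10 = 2716896 - 10 = 2716886)
1/O = 1/2716886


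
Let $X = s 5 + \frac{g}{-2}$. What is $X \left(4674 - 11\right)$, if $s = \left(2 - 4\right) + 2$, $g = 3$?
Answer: $- \frac{13989}{2} \approx -6994.5$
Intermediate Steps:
$s = 0$ ($s = -2 + 2 = 0$)
$X = - \frac{3}{2}$ ($X = 0 \cdot 5 + \frac{3}{-2} = 0 + 3 \left(- \frac{1}{2}\right) = 0 - \frac{3}{2} = - \frac{3}{2} \approx -1.5$)
$X \left(4674 - 11\right) = - \frac{3 \left(4674 - 11\right)}{2} = \left(- \frac{3}{2}\right) 4663 = - \frac{13989}{2}$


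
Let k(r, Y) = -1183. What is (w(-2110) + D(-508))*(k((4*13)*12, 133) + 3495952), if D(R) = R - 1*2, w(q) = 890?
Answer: 1328012220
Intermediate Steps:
D(R) = -2 + R (D(R) = R - 2 = -2 + R)
(w(-2110) + D(-508))*(k((4*13)*12, 133) + 3495952) = (890 + (-2 - 508))*(-1183 + 3495952) = (890 - 510)*3494769 = 380*3494769 = 1328012220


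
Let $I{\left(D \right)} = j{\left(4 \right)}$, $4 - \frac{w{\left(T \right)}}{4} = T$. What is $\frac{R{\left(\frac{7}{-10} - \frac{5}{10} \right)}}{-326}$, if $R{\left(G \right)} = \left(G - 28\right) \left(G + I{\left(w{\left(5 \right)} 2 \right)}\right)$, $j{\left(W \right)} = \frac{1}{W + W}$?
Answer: $- \frac{3139}{32600} \approx -0.096288$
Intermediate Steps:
$w{\left(T \right)} = 16 - 4 T$
$j{\left(W \right)} = \frac{1}{2 W}$
$I{\left(D \right)} = \frac{1}{8}$ ($I{\left(D \right)} = \frac{1}{2 \cdot 4} = \frac{1}{2} \cdot \frac{1}{4} = \frac{1}{8}$)
$R{\left(G \right)} = \left(-28 + G\right) \left(\frac{1}{8} + G\right)$ ($R{\left(G \right)} = \left(G - 28\right) \left(G + \frac{1}{8}\right) = \left(-28 + G\right) \left(\frac{1}{8} + G\right)$)
$\frac{R{\left(\frac{7}{-10} - \frac{5}{10} \right)}}{-326} = \frac{- \frac{7}{2} + \left(\frac{7}{-10} - \frac{5}{10}\right)^{2} - \frac{223 \left(\frac{7}{-10} - \frac{5}{10}\right)}{8}}{-326} = \left(- \frac{7}{2} + \left(7 \left(- \frac{1}{10}\right) - \frac{1}{2}\right)^{2} - \frac{223 \left(7 \left(- \frac{1}{10}\right) - \frac{1}{2}\right)}{8}\right) \left(- \frac{1}{326}\right) = \left(- \frac{7}{2} + \left(- \frac{7}{10} - \frac{1}{2}\right)^{2} - \frac{223 \left(- \frac{7}{10} - \frac{1}{2}\right)}{8}\right) \left(- \frac{1}{326}\right) = \left(- \frac{7}{2} + \left(- \frac{6}{5}\right)^{2} - - \frac{669}{20}\right) \left(- \frac{1}{326}\right) = \left(- \frac{7}{2} + \frac{36}{25} + \frac{669}{20}\right) \left(- \frac{1}{326}\right) = \frac{3139}{100} \left(- \frac{1}{326}\right) = - \frac{3139}{32600}$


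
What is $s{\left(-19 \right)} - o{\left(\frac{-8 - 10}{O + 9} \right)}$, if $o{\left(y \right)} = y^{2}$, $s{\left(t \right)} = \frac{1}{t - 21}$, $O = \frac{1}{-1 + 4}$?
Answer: $- \frac{7339}{1960} \approx -3.7444$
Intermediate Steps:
$O = \frac{1}{3} \approx 0.33333$
$s{\left(t \right)} = \frac{1}{-21 + t}$
$s{\left(-19 \right)} - o{\left(\frac{-8 - 10}{O + 9} \right)} = \frac{1}{-21 - 19} - \left(\frac{-8 - 10}{\frac{1}{3} + 9}\right)^{2} = \frac{1}{-40} - \left(\frac{-8 - 10}{\frac{28}{3}}\right)^{2} = - \frac{1}{40} - \left(\left(-8 - 10\right) \frac{3}{28}\right)^{2} = - \frac{1}{40} - \left(\left(-18\right) \frac{3}{28}\right)^{2} = - \frac{1}{40} - \left(- \frac{27}{14}\right)^{2} = - \frac{1}{40} - \frac{729}{196} = - \frac{7339}{1960}$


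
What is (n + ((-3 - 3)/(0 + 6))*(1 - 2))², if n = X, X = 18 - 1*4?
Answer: 225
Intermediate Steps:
X = 14 (X = 18 - 4 = 14)
n = 14
(n + ((-3 - 3)/(0 + 6))*(1 - 2))² = (14 + ((-3 - 3)/(0 + 6))*(1 - 2))² = (14 - 6/6*(-1))² = (14 - 6*⅙*(-1))² = (14 - 1*(-1))² = (14 + 1)² = 15² = 225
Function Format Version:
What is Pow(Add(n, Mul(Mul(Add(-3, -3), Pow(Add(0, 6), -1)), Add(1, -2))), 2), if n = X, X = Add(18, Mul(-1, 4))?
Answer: 225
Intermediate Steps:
X = 14 (X = Add(18, -4) = 14)
n = 14
Pow(Add(n, Mul(Mul(Add(-3, -3), Pow(Add(0, 6), -1)), Add(1, -2))), 2) = Pow(Add(14, Mul(Mul(Add(-3, -3), Pow(Add(0, 6), -1)), Add(1, -2))), 2) = Pow(Add(14, Mul(Mul(-6, Pow(6, -1)), -1)), 2) = Pow(Add(14, Mul(Mul(-6, Rational(1, 6)), -1)), 2) = Pow(Add(14, Mul(-1, -1)), 2) = Pow(Add(14, 1), 2) = Pow(15, 2) = 225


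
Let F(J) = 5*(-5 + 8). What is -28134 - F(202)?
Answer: -28149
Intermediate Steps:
F(J) = 15 (F(J) = 5*3 = 15)
-28134 - F(202) = -28134 - 1*15 = -28134 - 15 = -28149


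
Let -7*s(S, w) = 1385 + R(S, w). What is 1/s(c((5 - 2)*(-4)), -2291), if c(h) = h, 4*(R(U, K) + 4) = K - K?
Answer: -7/1381 ≈ -0.0050688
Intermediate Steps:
R(U, K) = -4 (R(U, K) = -4 + (K - K)/4 = -4 + (¼)*0 = -4 + 0 = -4)
s(S, w) = -1381/7 (s(S, w) = -(1385 - 4)/7 = -⅐*1381 = -1381/7)
1/s(c((5 - 2)*(-4)), -2291) = 1/(-1381/7) = -7/1381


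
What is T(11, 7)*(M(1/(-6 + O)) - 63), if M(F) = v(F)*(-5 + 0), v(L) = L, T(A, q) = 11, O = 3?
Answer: -2024/3 ≈ -674.67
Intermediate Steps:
M(F) = -5*F (M(F) = F*(-5 + 0) = F*(-5) = -5*F)
T(11, 7)*(M(1/(-6 + O)) - 63) = 11*(-5/(-6 + 3) - 63) = 11*(-5/(-3) - 63) = 11*(-5*(-⅓) - 63) = 11*(5/3 - 63) = 11*(-184/3) = -2024/3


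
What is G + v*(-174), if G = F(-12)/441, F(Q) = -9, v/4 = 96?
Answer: -3273985/49 ≈ -66816.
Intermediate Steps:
v = 384 (v = 4*96 = 384)
G = -1/49 (G = -9/441 = -9*1/441 = -1/49 ≈ -0.020408)
G + v*(-174) = -1/49 + 384*(-174) = -1/49 - 66816 = -3273985/49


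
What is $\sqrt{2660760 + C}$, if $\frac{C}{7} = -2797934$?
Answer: $i \sqrt{16924778} \approx 4114.0 i$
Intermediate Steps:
$C = -19585538$ ($C = 7 \left(-2797934\right) = -19585538$)
$\sqrt{2660760 + C} = \sqrt{2660760 - 19585538} = \sqrt{-16924778} = i \sqrt{16924778}$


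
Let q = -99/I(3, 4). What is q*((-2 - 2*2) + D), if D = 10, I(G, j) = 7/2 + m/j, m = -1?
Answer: -1584/13 ≈ -121.85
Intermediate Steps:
I(G, j) = 7/2 - 1/j
q = -396/13 (q = -99/(7/2 - 1/4) = -99/13/4 = -99*4/13 = -396/13 ≈ -30.462)
q*((-2 - 2*2) + D) = -396*((-2 - 2*2) + 10)/13 = -396*((-2 - 4) + 10)/13 = -396*(-6 + 10)/13 = -396/13*4 = -1584/13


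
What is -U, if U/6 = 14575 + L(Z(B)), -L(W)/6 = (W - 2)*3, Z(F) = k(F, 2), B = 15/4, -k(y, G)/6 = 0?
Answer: -87666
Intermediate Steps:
k(y, G) = 0 (k(y, G) = -6*0 = 0)
B = 15/4 (B = 15*(1/4) = 15/4 ≈ 3.7500)
Z(F) = 0
L(W) = 36 - 18*W (L(W) = -6*(W - 2)*3 = -6*(-2 + W)*3 = -6*(-6 + 3*W) = 36 - 18*W)
U = 87666 (U = 6*(14575 + (36 - 18*0)) = 6*(14575 + (36 + 0)) = 6*(14575 + 36) = 6*14611 = 87666)
-U = -1*87666 = -87666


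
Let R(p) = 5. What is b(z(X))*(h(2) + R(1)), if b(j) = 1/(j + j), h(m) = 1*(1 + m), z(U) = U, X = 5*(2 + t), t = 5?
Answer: 4/35 ≈ 0.11429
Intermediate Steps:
X = 35 (X = 5*(2 + 5) = 5*7 = 35)
h(m) = 1 + m
b(j) = 1/(2*j)
b(z(X))*(h(2) + R(1)) = ((1/2)/35)*((1 + 2) + 5) = ((1/2)*(1/35))*(3 + 5) = (1/70)*8 = 4/35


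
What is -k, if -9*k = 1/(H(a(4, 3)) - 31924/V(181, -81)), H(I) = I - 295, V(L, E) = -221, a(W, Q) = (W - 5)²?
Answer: -221/297450 ≈ -0.00074298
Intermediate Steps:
a(W, Q) = (-5 + W)²
H(I) = -295 + I
k = 221/297450 (k = -1/(9*((-295 + (-5 + 4)²) - 31924/(-221))) = -1/(9*((-295 + (-1)²) - 31924*(-1/221))) = -1/(9*((-295 + 1) + 31924/221)) = -1/(9*(-294 + 31924/221)) = -1/(9*(-33050/221)) = -⅑*(-221/33050) = 221/297450 ≈ 0.00074298)
-k = -1*221/297450 = -221/297450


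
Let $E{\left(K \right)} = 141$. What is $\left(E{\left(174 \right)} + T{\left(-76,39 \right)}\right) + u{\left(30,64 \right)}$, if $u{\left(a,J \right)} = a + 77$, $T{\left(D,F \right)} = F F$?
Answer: $1769$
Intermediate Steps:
$T{\left(D,F \right)} = F^{2}$
$u{\left(a,J \right)} = 77 + a$
$\left(E{\left(174 \right)} + T{\left(-76,39 \right)}\right) + u{\left(30,64 \right)} = \left(141 + 39^{2}\right) + \left(77 + 30\right) = \left(141 + 1521\right) + 107 = 1662 + 107 = 1769$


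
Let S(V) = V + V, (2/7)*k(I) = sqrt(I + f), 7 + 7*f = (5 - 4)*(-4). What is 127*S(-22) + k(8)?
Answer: -5588 + 3*sqrt(35)/2 ≈ -5579.1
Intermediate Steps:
f = -11/7 (f = -1 + ((5 - 4)*(-4))/7 = -1 + (1*(-4))/7 = -1 + (1/7)*(-4) = -1 - 4/7 = -11/7 ≈ -1.5714)
k(I) = 7*sqrt(-11/7 + I)/2 (k(I) = 7*sqrt(I - 11/7)/2 = 7*sqrt(-11/7 + I)/2)
S(V) = 2*V
127*S(-22) + k(8) = 127*(2*(-22)) + sqrt(-77 + 49*8)/2 = 127*(-44) + sqrt(-77 + 392)/2 = -5588 + sqrt(315)/2 = -5588 + (3*sqrt(35))/2 = -5588 + 3*sqrt(35)/2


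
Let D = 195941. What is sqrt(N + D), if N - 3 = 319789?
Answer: sqrt(515733) ≈ 718.15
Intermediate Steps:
N = 319792 (N = 3 + 319789 = 319792)
sqrt(N + D) = sqrt(319792 + 195941) = sqrt(515733)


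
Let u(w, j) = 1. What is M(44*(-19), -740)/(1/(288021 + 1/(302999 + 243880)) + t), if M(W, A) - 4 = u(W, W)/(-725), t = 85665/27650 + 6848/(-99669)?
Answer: 5033601658776877797156/3813623661077351770225 ≈ 1.3199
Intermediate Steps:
t = 1669759537/551169570 (t = 85665*(1/27650) + 6848*(-1/99669) = 17133/5530 - 6848/99669 = 1669759537/551169570 ≈ 3.0295)
M(W, A) = 2899/725 (M(W, A) = 4 + 1/(-725) = 4 + 1*(-1/725) = 4 - 1/725 = 2899/725)
M(44*(-19), -740)/(1/(288021 + 1/(302999 + 243880)) + t) = 2899/(725*(1/(288021 + 1/(302999 + 243880)) + 1669759537/551169570)) = 2899/(725*(1/(288021 + 1/546879) + 1669759537/551169570)) = 2899/(725*(1/(157512636460/546879) + 1669759537/551169570)) = 2899/(725*(546879/157512636460 + 1669759537/551169570)) = 2899/(725*(5260170567003243821/1736323442144490444)) = (2899/725)*(1736323442144490444/5260170567003243821) = 5033601658776877797156/3813623661077351770225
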